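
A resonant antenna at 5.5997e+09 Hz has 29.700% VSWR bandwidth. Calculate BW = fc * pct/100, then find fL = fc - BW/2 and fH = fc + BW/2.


BW = 5.5997e+09 * 29.700/100 = 1.663111e+09 Hz
fL = 5.5997e+09 - 1.663111e+09/2 = 4.768e+09 Hz
fH = 5.5997e+09 + 1.663111e+09/2 = 6.431e+09 Hz

BW=1.663e+09 Hz, fL=4.768e+09 Hz, fH=6.431e+09 Hz


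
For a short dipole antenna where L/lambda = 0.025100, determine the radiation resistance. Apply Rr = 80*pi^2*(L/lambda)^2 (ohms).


Rr = 80 * pi^2 * (0.025100)^2 = 80 * 9.869604 * 6.300100e-04 = 0.4974 ohm

0.4974 ohm


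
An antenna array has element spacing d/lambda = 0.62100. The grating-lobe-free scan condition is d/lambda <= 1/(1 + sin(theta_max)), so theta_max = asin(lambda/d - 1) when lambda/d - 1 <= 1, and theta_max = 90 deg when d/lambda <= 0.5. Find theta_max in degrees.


lambda/d - 1 = 1/0.62100 - 1 = 0.6103060
theta_max = asin(0.6103060) = 37.61 deg

37.61 deg


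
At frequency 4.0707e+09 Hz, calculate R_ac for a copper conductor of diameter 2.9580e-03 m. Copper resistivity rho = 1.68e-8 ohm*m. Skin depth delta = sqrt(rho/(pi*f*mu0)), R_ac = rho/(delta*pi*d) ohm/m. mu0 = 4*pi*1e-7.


delta = sqrt(1.68e-8 / (pi * 4.0707e+09 * 4*pi*1e-7)) = 1.022446e-06 m
R_ac = 1.68e-8 / (1.022446e-06 * pi * 2.9580e-03) = 1.768 ohm/m

1.768 ohm/m


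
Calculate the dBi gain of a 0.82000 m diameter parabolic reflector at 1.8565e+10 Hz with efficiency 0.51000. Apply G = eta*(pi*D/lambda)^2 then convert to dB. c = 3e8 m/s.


lambda = c / f = 3.0000e+08 / 1.8565e+10 = 0.01615944 m
G_linear = 0.51000 * (pi * 0.82000 / 0.01615944)^2 = 12961.19
G_dBi = 10 * log10(12961.19) = 41.13 dBi

41.13 dBi


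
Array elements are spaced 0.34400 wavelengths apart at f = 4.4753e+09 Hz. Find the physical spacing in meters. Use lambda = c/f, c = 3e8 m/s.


lambda = c / f = 3.0000e+08 / 4.4753e+09 = 0.06703461 m
d = 0.34400 * 0.06703461 = 0.02306 m

0.02306 m


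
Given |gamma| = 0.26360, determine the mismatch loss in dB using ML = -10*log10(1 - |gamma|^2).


ML = -10 * log10(1 - 0.26360^2) = -10 * log10(0.93051504) = 0.3128 dB

0.3128 dB


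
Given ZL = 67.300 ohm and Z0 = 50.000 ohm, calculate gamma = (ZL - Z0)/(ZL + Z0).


gamma = (67.300 - 50.000) / (67.300 + 50.000) = 0.1475

0.1475


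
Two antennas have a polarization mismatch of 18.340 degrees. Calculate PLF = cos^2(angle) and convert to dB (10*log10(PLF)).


PLF_linear = cos^2(18.340 deg) = 0.9009921
PLF_dB = 10 * log10(0.9009921) = -0.4528 dB

-0.4528 dB


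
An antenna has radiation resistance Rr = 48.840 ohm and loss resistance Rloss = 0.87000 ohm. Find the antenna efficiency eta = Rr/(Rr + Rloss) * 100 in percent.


eta = 48.840 / (48.840 + 0.87000) * 100 = 98.25%

98.25%


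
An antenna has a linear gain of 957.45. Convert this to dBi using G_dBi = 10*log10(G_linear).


G_dBi = 10 * log10(957.45) = 29.81 dBi

29.81 dBi


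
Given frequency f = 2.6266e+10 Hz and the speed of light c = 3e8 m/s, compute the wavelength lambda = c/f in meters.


lambda = c / f = 3.0000e+08 / 2.6266e+10 = 0.01142 m

0.01142 m


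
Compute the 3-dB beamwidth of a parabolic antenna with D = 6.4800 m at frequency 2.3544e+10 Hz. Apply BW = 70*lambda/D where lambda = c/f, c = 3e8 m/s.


lambda = c / f = 3.0000e+08 / 2.3544e+10 = 0.01274210 m
BW = 70 * 0.01274210 / 6.4800 = 0.1376 deg

0.1376 deg


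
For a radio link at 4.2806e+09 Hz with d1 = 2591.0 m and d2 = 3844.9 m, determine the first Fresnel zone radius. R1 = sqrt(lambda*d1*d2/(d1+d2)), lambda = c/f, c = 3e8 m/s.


lambda = c / f = 3.0000e+08 / 4.2806e+09 = 0.07008363 m
R1 = sqrt(0.07008363 * 2591.0 * 3844.9 / (2591.0 + 3844.9)) = 10.42 m

10.42 m


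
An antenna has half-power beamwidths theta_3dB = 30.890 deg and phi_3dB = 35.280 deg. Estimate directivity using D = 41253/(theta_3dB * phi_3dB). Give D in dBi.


D_linear = 41253 / (30.890 * 35.280) = 37.85376
D_dBi = 10 * log10(37.85376) = 15.78 dBi

15.78 dBi


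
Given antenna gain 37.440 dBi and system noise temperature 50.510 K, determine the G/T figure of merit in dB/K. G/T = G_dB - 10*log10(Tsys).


G/T = 37.440 - 10*log10(50.510) = 37.440 - 17.03377 = 20.41 dB/K

20.41 dB/K


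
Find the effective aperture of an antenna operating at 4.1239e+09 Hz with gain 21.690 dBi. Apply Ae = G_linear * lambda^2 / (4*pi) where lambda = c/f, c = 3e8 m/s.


lambda = c / f = 3.0000e+08 / 4.1239e+09 = 0.07274667 m
G_linear = 10^(21.690/10) = 147.5707
Ae = G_linear * lambda^2 / (4*pi) = 147.5707 * 0.07274667^2 / (4*pi) = 0.06215 m^2

0.06215 m^2


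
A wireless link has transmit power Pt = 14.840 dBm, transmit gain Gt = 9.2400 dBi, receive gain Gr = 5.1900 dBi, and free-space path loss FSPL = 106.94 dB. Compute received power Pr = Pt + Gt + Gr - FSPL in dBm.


Pr = 14.840 + 9.2400 + 5.1900 - 106.94 = -77.67 dBm

-77.67 dBm


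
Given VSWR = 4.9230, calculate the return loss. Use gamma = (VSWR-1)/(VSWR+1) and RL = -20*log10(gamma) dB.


gamma = (4.9230 - 1) / (4.9230 + 1) = 0.6623333
RL = -20 * log10(0.6623333) = 3.578 dB

3.578 dB


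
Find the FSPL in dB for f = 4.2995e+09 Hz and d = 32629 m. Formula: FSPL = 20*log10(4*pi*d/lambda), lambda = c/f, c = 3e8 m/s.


lambda = c / f = 3.0000e+08 / 4.2995e+09 = 0.06977556 m
FSPL = 20 * log10(4*pi*32629/0.06977556) = 135.4 dB

135.4 dB


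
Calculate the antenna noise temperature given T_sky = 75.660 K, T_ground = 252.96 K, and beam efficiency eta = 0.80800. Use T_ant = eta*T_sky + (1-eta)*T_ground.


T_ant = 0.80800 * 75.660 + (1 - 0.80800) * 252.96 = 109.7 K

109.7 K


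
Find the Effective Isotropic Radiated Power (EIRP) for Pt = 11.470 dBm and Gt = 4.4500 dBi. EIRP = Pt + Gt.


EIRP = Pt + Gt = 11.470 + 4.4500 = 15.92 dBm

15.92 dBm


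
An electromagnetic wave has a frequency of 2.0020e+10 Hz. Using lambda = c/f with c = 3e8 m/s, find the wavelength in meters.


lambda = c / f = 3.0000e+08 / 2.0020e+10 = 0.01499 m

0.01499 m


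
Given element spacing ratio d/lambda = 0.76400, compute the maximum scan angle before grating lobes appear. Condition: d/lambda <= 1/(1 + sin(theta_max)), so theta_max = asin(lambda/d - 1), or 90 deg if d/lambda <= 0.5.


lambda/d - 1 = 1/0.76400 - 1 = 0.3089005
theta_max = asin(0.3089005) = 17.99 deg

17.99 deg


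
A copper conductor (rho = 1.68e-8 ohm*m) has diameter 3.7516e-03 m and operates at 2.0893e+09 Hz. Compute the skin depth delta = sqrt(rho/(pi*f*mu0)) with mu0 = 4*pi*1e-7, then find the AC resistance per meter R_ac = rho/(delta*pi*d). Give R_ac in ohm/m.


delta = sqrt(1.68e-8 / (pi * 2.0893e+09 * 4*pi*1e-7)) = 1.427166e-06 m
R_ac = 1.68e-8 / (1.427166e-06 * pi * 3.7516e-03) = 0.9988 ohm/m

0.9988 ohm/m


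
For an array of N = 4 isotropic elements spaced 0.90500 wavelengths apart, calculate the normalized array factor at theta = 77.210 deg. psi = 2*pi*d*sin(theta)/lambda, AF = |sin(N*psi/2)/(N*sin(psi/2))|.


psi = 2*pi*0.90500*sin(77.210 deg) = 5.545195 rad
AF = |sin(4*5.545195/2) / (4*sin(5.545195/2))| = 0.6900

0.6900


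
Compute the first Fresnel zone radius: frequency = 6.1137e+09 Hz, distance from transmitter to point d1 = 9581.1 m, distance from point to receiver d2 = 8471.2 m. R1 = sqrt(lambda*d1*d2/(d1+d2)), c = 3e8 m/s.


lambda = c / f = 3.0000e+08 / 6.1137e+09 = 0.04907012 m
R1 = sqrt(0.04907012 * 9581.1 * 8471.2 / (9581.1 + 8471.2)) = 14.85 m

14.85 m


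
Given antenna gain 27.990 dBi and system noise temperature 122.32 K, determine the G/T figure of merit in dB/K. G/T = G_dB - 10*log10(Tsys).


G/T = 27.990 - 10*log10(122.32) = 27.990 - 20.87497 = 7.115 dB/K

7.115 dB/K


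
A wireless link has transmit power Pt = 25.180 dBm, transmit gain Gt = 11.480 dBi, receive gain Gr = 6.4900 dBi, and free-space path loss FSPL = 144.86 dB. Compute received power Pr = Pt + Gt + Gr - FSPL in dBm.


Pr = 25.180 + 11.480 + 6.4900 - 144.86 = -101.71 dBm

-101.71 dBm


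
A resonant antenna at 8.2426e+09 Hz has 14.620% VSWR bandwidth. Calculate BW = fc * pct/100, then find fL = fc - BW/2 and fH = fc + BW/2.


BW = 8.2426e+09 * 14.620/100 = 1.205068e+09 Hz
fL = 8.2426e+09 - 1.205068e+09/2 = 7.640e+09 Hz
fH = 8.2426e+09 + 1.205068e+09/2 = 8.845e+09 Hz

BW=1.205e+09 Hz, fL=7.640e+09 Hz, fH=8.845e+09 Hz


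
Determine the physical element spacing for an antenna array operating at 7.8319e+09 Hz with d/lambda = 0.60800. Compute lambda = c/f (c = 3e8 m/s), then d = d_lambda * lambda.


lambda = c / f = 3.0000e+08 / 7.8319e+09 = 0.03830488 m
d = 0.60800 * 0.03830488 = 0.02329 m

0.02329 m


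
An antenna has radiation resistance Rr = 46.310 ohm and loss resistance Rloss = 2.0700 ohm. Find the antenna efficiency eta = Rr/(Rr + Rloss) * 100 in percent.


eta = 46.310 / (46.310 + 2.0700) * 100 = 95.72%

95.72%


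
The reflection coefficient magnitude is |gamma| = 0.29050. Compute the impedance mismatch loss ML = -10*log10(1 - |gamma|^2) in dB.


ML = -10 * log10(1 - 0.29050^2) = -10 * log10(0.91560975) = 0.3829 dB

0.3829 dB


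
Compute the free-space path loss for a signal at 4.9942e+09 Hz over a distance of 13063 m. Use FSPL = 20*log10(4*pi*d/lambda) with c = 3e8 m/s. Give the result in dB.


lambda = c / f = 3.0000e+08 / 4.9942e+09 = 0.06006968 m
FSPL = 20 * log10(4*pi*13063/0.06006968) = 128.7 dB

128.7 dB


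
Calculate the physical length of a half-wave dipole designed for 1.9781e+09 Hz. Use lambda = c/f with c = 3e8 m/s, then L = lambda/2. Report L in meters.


lambda = c / f = 3.0000e+08 / 1.9781e+09 = 0.1516607 m
L = lambda / 2 = 0.1516607 / 2 = 0.07583 m

0.07583 m


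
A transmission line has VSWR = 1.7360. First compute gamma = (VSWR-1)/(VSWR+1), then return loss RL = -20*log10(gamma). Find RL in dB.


gamma = (1.7360 - 1) / (1.7360 + 1) = 0.2690058
RL = -20 * log10(0.2690058) = 11.40 dB

11.40 dB


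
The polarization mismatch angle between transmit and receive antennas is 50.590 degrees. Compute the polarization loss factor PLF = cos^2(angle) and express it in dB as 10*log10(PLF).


PLF_linear = cos^2(50.590 deg) = 0.4030540
PLF_dB = 10 * log10(0.4030540) = -3.946 dB

-3.946 dB


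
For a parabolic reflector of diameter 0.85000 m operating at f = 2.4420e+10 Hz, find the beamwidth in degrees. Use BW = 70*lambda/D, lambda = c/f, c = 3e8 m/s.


lambda = c / f = 3.0000e+08 / 2.4420e+10 = 0.01228501 m
BW = 70 * 0.01228501 / 0.85000 = 1.012 deg

1.012 deg


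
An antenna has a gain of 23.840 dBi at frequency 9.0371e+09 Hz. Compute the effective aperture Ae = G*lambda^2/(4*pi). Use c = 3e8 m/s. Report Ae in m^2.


lambda = c / f = 3.0000e+08 / 9.0371e+09 = 0.03319649 m
G_linear = 10^(23.840/10) = 242.1029
Ae = G_linear * lambda^2 / (4*pi) = 242.1029 * 0.03319649^2 / (4*pi) = 0.02123 m^2

0.02123 m^2


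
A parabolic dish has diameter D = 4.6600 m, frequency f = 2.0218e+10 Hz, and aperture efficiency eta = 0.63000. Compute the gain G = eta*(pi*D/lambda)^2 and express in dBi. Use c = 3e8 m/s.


lambda = c / f = 3.0000e+08 / 2.0218e+10 = 0.01483826 m
G_linear = 0.63000 * (pi * 4.6600 / 0.01483826)^2 = 613262.2
G_dBi = 10 * log10(613262.2) = 57.88 dBi

57.88 dBi


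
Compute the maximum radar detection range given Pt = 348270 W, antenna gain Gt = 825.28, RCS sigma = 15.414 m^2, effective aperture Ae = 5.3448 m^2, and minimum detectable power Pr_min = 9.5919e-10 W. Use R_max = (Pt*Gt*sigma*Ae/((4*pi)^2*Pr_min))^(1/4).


R^4 = 348270*825.28*15.414*5.3448 / ((4*pi)^2 * 9.5919e-10) = 1.563291e+17
R_max = 1.563291e+17^0.25 = 19884 m

19884 m


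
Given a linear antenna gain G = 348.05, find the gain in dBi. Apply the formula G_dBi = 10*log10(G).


G_dBi = 10 * log10(348.05) = 25.42 dBi

25.42 dBi


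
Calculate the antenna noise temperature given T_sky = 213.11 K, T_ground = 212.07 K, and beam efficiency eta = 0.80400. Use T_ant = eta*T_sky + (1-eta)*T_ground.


T_ant = 0.80400 * 213.11 + (1 - 0.80400) * 212.07 = 212.9 K

212.9 K


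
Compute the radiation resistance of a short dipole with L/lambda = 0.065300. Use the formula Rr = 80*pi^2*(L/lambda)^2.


Rr = 80 * pi^2 * (0.065300)^2 = 80 * 9.869604 * 4.264090e-03 = 3.367 ohm

3.367 ohm


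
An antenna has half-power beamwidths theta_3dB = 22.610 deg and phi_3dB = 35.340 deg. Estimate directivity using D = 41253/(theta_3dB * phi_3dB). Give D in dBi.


D_linear = 41253 / (22.610 * 35.340) = 51.62837
D_dBi = 10 * log10(51.62837) = 17.13 dBi

17.13 dBi


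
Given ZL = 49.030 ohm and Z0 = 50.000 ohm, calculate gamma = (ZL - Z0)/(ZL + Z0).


gamma = (49.030 - 50.000) / (49.030 + 50.000) = -9.795e-03

-9.795e-03


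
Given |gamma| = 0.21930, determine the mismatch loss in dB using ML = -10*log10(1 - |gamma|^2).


ML = -10 * log10(1 - 0.21930^2) = -10 * log10(0.95190751) = 0.2141 dB

0.2141 dB


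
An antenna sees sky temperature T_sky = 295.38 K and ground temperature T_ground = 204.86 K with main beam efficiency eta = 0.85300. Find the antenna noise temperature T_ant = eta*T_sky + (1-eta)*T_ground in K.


T_ant = 0.85300 * 295.38 + (1 - 0.85300) * 204.86 = 282.1 K

282.1 K


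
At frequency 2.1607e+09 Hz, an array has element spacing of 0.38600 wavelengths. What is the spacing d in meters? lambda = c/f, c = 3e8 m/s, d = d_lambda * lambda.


lambda = c / f = 3.0000e+08 / 2.1607e+09 = 0.1388439 m
d = 0.38600 * 0.1388439 = 0.05359 m

0.05359 m


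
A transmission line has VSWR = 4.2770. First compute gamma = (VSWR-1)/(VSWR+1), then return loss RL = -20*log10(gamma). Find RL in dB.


gamma = (4.2770 - 1) / (4.2770 + 1) = 0.6209968
RL = -20 * log10(0.6209968) = 4.138 dB

4.138 dB


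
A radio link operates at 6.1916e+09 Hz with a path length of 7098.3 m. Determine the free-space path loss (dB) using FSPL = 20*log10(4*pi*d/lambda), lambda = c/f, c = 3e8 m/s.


lambda = c / f = 3.0000e+08 / 6.1916e+09 = 0.04845274 m
FSPL = 20 * log10(4*pi*7098.3/0.04845274) = 125.3 dB

125.3 dB


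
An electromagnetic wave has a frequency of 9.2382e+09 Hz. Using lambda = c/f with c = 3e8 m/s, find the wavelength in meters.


lambda = c / f = 3.0000e+08 / 9.2382e+09 = 0.03247 m

0.03247 m


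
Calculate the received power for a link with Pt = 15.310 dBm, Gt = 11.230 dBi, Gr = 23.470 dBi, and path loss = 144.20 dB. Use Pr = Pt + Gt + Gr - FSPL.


Pr = 15.310 + 11.230 + 23.470 - 144.20 = -94.19 dBm

-94.19 dBm


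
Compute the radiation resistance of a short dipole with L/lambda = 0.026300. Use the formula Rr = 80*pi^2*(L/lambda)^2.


Rr = 80 * pi^2 * (0.026300)^2 = 80 * 9.869604 * 6.916900e-04 = 0.5461 ohm

0.5461 ohm


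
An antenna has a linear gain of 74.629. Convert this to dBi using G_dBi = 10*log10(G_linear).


G_dBi = 10 * log10(74.629) = 18.73 dBi

18.73 dBi


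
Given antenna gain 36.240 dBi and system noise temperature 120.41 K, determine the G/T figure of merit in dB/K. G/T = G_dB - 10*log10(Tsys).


G/T = 36.240 - 10*log10(120.41) = 36.240 - 20.80663 = 15.43 dB/K

15.43 dB/K


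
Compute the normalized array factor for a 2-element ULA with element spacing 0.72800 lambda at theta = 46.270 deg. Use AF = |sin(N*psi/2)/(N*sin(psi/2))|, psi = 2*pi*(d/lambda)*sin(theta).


psi = 2*pi*0.72800*sin(46.270 deg) = 3.305311 rad
AF = |sin(2*3.305311/2) / (2*sin(3.305311/2))| = 0.08177

0.08177


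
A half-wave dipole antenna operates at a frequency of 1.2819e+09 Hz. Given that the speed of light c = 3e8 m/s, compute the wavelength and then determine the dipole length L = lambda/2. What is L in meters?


lambda = c / f = 3.0000e+08 / 1.2819e+09 = 0.2340276 m
L = lambda / 2 = 0.2340276 / 2 = 0.1170 m

0.1170 m


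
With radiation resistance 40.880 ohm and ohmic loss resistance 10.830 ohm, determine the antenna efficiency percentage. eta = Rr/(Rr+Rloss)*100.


eta = 40.880 / (40.880 + 10.830) * 100 = 79.06%

79.06%


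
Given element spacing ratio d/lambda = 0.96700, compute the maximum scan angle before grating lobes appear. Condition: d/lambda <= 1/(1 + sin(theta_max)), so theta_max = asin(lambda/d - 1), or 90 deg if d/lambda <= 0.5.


lambda/d - 1 = 1/0.96700 - 1 = 0.03412616
theta_max = asin(0.03412616) = 1.956 deg

1.956 deg


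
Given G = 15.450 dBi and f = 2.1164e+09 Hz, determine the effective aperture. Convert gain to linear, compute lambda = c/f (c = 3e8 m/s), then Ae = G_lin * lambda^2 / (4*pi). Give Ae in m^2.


lambda = c / f = 3.0000e+08 / 2.1164e+09 = 0.1417501 m
G_linear = 10^(15.450/10) = 35.07519
Ae = G_linear * lambda^2 / (4*pi) = 35.07519 * 0.1417501^2 / (4*pi) = 0.05608 m^2

0.05608 m^2


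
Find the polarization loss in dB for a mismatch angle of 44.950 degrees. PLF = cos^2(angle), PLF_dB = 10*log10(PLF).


PLF_linear = cos^2(44.950 deg) = 0.5008727
PLF_dB = 10 * log10(0.5008727) = -3.003 dB

-3.003 dB


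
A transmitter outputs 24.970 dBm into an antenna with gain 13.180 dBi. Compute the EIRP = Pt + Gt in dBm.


EIRP = Pt + Gt = 24.970 + 13.180 = 38.15 dBm

38.15 dBm


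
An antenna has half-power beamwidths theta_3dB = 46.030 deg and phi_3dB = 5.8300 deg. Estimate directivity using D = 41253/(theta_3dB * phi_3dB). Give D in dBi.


D_linear = 41253 / (46.030 * 5.8300) = 153.7255
D_dBi = 10 * log10(153.7255) = 21.87 dBi

21.87 dBi


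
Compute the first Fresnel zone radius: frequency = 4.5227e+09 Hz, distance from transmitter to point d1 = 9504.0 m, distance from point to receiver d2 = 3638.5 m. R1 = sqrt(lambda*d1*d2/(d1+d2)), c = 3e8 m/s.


lambda = c / f = 3.0000e+08 / 4.5227e+09 = 0.06633206 m
R1 = sqrt(0.06633206 * 9504.0 * 3638.5 / (9504.0 + 3638.5)) = 13.21 m

13.21 m


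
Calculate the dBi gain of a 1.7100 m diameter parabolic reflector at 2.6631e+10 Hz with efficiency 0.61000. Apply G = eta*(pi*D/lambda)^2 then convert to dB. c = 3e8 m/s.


lambda = c / f = 3.0000e+08 / 2.6631e+10 = 0.01126507 m
G_linear = 0.61000 * (pi * 1.7100 / 0.01126507)^2 = 138724.8
G_dBi = 10 * log10(138724.8) = 51.42 dBi

51.42 dBi


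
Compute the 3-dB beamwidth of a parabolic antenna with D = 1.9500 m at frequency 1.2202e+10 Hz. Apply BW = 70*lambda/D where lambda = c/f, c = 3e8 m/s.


lambda = c / f = 3.0000e+08 / 1.2202e+10 = 0.02458613 m
BW = 70 * 0.02458613 / 1.9500 = 0.8826 deg

0.8826 deg


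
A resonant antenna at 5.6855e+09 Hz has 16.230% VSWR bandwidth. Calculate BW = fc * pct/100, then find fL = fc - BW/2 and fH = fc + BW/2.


BW = 5.6855e+09 * 16.230/100 = 9.227566e+08 Hz
fL = 5.6855e+09 - 9.227566e+08/2 = 5.224e+09 Hz
fH = 5.6855e+09 + 9.227566e+08/2 = 6.147e+09 Hz

BW=9.228e+08 Hz, fL=5.224e+09 Hz, fH=6.147e+09 Hz


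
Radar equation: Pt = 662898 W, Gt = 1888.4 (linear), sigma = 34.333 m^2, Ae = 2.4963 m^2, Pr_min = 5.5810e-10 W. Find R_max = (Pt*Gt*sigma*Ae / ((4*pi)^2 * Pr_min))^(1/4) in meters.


R^4 = 662898*1888.4*34.333*2.4963 / ((4*pi)^2 * 5.5810e-10) = 1.217356e+18
R_max = 1.217356e+18^0.25 = 33217 m

33217 m


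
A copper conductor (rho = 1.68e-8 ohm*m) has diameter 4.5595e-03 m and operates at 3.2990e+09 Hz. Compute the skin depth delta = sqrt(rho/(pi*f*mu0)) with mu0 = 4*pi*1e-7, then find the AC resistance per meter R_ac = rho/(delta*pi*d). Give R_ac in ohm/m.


delta = sqrt(1.68e-8 / (pi * 3.2990e+09 * 4*pi*1e-7)) = 1.135752e-06 m
R_ac = 1.68e-8 / (1.135752e-06 * pi * 4.5595e-03) = 1.033 ohm/m

1.033 ohm/m


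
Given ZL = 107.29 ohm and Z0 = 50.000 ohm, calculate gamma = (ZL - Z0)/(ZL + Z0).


gamma = (107.29 - 50.000) / (107.29 + 50.000) = 0.3642

0.3642


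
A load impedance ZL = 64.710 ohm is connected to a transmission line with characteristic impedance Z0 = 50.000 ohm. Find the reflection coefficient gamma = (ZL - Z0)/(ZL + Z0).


gamma = (64.710 - 50.000) / (64.710 + 50.000) = 0.1282

0.1282


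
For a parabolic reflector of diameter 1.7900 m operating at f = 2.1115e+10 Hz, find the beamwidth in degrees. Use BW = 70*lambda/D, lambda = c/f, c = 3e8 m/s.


lambda = c / f = 3.0000e+08 / 2.1115e+10 = 0.01420791 m
BW = 70 * 0.01420791 / 1.7900 = 0.5556 deg

0.5556 deg


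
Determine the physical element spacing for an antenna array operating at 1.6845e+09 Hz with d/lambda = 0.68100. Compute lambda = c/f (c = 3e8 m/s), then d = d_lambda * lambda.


lambda = c / f = 3.0000e+08 / 1.6845e+09 = 0.1780944 m
d = 0.68100 * 0.1780944 = 0.1213 m

0.1213 m


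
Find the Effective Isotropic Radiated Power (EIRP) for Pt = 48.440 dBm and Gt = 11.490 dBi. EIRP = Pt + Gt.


EIRP = Pt + Gt = 48.440 + 11.490 = 59.93 dBm

59.93 dBm


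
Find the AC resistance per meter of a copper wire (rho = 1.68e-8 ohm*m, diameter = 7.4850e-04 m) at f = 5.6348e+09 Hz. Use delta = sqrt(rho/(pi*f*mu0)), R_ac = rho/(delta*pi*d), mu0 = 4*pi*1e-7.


delta = sqrt(1.68e-8 / (pi * 5.6348e+09 * 4*pi*1e-7)) = 8.690315e-07 m
R_ac = 1.68e-8 / (8.690315e-07 * pi * 7.4850e-04) = 8.221 ohm/m

8.221 ohm/m


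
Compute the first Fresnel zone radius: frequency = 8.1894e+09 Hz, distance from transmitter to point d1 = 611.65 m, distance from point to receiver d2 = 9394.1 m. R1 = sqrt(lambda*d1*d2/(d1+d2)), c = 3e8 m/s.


lambda = c / f = 3.0000e+08 / 8.1894e+09 = 0.03663272 m
R1 = sqrt(0.03663272 * 611.65 * 9394.1 / (611.65 + 9394.1)) = 4.587 m

4.587 m


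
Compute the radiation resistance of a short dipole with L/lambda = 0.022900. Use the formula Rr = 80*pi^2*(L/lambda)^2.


Rr = 80 * pi^2 * (0.022900)^2 = 80 * 9.869604 * 5.244100e-04 = 0.4141 ohm

0.4141 ohm


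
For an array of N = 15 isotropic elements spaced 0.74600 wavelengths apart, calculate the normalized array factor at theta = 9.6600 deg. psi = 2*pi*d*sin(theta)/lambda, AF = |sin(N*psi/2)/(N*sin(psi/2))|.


psi = 2*pi*0.74600*sin(9.6600 deg) = 0.7865272 rad
AF = |sin(15*0.7865272/2) / (15*sin(0.7865272/2))| = 0.06521

0.06521


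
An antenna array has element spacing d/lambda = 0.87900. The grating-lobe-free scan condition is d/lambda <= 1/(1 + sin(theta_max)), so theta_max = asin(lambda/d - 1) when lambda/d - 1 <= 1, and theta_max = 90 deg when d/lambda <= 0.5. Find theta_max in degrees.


lambda/d - 1 = 1/0.87900 - 1 = 0.1376564
theta_max = asin(0.1376564) = 7.912 deg

7.912 deg


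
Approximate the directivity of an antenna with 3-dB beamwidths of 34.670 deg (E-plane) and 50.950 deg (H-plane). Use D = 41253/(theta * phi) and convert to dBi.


D_linear = 41253 / (34.670 * 50.950) = 23.35380
D_dBi = 10 * log10(23.35380) = 13.68 dBi

13.68 dBi


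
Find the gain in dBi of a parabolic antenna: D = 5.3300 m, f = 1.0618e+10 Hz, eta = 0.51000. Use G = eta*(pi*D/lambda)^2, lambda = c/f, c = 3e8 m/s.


lambda = c / f = 3.0000e+08 / 1.0618e+10 = 0.02825391 m
G_linear = 0.51000 * (pi * 5.3300 / 0.02825391)^2 = 179129.5
G_dBi = 10 * log10(179129.5) = 52.53 dBi

52.53 dBi


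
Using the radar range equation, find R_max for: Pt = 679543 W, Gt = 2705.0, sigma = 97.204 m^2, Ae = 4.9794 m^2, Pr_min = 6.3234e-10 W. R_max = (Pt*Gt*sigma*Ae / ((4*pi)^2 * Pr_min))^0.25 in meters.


R^4 = 679543*2705.0*97.204*4.9794 / ((4*pi)^2 * 6.3234e-10) = 8.909944e+18
R_max = 8.909944e+18^0.25 = 54635 m

54635 m


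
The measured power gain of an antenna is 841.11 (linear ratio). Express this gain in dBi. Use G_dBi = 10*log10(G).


G_dBi = 10 * log10(841.11) = 29.25 dBi

29.25 dBi


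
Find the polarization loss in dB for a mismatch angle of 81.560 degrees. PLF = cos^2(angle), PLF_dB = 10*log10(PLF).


PLF_linear = cos^2(81.560 deg) = 0.02154250
PLF_dB = 10 * log10(0.02154250) = -16.67 dB

-16.67 dB


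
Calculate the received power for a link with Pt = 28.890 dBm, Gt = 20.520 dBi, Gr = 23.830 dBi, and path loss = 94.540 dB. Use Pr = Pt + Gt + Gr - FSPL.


Pr = 28.890 + 20.520 + 23.830 - 94.540 = -21.30 dBm

-21.30 dBm


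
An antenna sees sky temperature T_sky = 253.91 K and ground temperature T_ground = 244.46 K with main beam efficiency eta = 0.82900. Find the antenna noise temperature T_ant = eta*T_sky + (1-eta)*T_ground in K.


T_ant = 0.82900 * 253.91 + (1 - 0.82900) * 244.46 = 252.3 K

252.3 K


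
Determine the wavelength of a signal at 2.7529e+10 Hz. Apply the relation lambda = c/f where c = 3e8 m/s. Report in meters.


lambda = c / f = 3.0000e+08 / 2.7529e+10 = 0.01090 m

0.01090 m


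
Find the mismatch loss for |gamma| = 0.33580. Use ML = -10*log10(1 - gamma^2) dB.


ML = -10 * log10(1 - 0.33580^2) = -10 * log10(0.88723836) = 0.5196 dB

0.5196 dB


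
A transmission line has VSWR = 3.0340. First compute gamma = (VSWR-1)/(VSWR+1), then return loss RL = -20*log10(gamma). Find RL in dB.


gamma = (3.0340 - 1) / (3.0340 + 1) = 0.5042142
RL = -20 * log10(0.5042142) = 5.948 dB

5.948 dB


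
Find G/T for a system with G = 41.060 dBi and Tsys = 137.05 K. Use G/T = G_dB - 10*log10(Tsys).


G/T = 41.060 - 10*log10(137.05) = 41.060 - 21.36879 = 19.69 dB/K

19.69 dB/K


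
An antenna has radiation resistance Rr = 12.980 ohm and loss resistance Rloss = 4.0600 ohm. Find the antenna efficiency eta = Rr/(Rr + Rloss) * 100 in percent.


eta = 12.980 / (12.980 + 4.0600) * 100 = 76.17%

76.17%


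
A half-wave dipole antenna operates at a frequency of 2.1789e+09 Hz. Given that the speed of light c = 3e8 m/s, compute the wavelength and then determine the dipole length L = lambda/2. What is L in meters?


lambda = c / f = 3.0000e+08 / 2.1789e+09 = 0.1376842 m
L = lambda / 2 = 0.1376842 / 2 = 0.06884 m

0.06884 m


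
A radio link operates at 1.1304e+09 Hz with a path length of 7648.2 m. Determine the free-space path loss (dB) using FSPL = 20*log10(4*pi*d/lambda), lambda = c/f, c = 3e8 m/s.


lambda = c / f = 3.0000e+08 / 1.1304e+09 = 0.2653928 m
FSPL = 20 * log10(4*pi*7648.2/0.2653928) = 111.2 dB

111.2 dB


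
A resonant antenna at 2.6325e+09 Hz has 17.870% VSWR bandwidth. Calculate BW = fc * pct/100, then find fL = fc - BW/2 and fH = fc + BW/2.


BW = 2.6325e+09 * 17.870/100 = 4.704278e+08 Hz
fL = 2.6325e+09 - 4.704278e+08/2 = 2.397e+09 Hz
fH = 2.6325e+09 + 4.704278e+08/2 = 2.868e+09 Hz

BW=4.704e+08 Hz, fL=2.397e+09 Hz, fH=2.868e+09 Hz


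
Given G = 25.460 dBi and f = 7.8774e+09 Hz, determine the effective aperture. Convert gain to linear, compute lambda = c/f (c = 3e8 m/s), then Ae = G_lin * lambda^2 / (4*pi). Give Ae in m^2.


lambda = c / f = 3.0000e+08 / 7.8774e+09 = 0.03808363 m
G_linear = 10^(25.460/10) = 351.5604
Ae = G_linear * lambda^2 / (4*pi) = 351.5604 * 0.03808363^2 / (4*pi) = 0.04058 m^2

0.04058 m^2


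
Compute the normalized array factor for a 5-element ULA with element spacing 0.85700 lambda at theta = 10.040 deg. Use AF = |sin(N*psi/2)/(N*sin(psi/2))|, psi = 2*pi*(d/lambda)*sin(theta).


psi = 2*pi*0.85700*sin(10.040 deg) = 0.9387435 rad
AF = |sin(5*0.9387435/2) / (5*sin(0.9387435/2))| = 0.3156

0.3156


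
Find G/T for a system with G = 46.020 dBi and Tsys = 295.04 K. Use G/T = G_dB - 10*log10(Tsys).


G/T = 46.020 - 10*log10(295.04) = 46.020 - 24.69881 = 21.32 dB/K

21.32 dB/K


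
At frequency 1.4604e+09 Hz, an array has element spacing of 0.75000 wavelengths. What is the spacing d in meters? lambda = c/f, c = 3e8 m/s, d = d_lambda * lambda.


lambda = c / f = 3.0000e+08 / 1.4604e+09 = 0.2054232 m
d = 0.75000 * 0.2054232 = 0.1541 m

0.1541 m


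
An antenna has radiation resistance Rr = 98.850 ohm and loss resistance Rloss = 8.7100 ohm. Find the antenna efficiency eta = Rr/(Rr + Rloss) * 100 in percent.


eta = 98.850 / (98.850 + 8.7100) * 100 = 91.90%

91.90%


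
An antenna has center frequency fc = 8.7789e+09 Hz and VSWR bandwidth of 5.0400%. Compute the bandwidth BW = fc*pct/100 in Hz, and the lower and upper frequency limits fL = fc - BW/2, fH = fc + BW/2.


BW = 8.7789e+09 * 5.0400/100 = 4.424566e+08 Hz
fL = 8.7789e+09 - 4.424566e+08/2 = 8.558e+09 Hz
fH = 8.7789e+09 + 4.424566e+08/2 = 9.000e+09 Hz

BW=4.425e+08 Hz, fL=8.558e+09 Hz, fH=9.000e+09 Hz


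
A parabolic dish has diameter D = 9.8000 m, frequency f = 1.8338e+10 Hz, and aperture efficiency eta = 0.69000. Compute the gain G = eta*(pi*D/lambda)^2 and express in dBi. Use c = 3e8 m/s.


lambda = c / f = 3.0000e+08 / 1.8338e+10 = 0.01635947 m
G_linear = 0.69000 * (pi * 9.8000 / 0.01635947)^2 = 2.443782e+06
G_dBi = 10 * log10(2.443782e+06) = 63.88 dBi

63.88 dBi


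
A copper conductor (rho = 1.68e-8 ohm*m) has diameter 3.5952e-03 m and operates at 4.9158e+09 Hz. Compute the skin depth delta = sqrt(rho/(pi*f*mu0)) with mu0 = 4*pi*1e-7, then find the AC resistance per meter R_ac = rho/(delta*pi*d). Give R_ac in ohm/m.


delta = sqrt(1.68e-8 / (pi * 4.9158e+09 * 4*pi*1e-7)) = 9.304171e-07 m
R_ac = 1.68e-8 / (9.304171e-07 * pi * 3.5952e-03) = 1.599 ohm/m

1.599 ohm/m


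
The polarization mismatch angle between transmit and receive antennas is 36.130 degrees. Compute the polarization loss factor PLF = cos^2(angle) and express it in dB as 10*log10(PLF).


PLF_linear = cos^2(36.130 deg) = 0.6523490
PLF_dB = 10 * log10(0.6523490) = -1.855 dB

-1.855 dB


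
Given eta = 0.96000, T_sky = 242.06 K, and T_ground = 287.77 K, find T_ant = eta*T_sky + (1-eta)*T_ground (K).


T_ant = 0.96000 * 242.06 + (1 - 0.96000) * 287.77 = 243.9 K

243.9 K


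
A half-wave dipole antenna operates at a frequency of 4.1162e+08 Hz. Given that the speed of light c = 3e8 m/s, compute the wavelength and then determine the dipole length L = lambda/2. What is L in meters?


lambda = c / f = 3.0000e+08 / 4.1162e+08 = 0.7288276 m
L = lambda / 2 = 0.7288276 / 2 = 0.3644 m

0.3644 m


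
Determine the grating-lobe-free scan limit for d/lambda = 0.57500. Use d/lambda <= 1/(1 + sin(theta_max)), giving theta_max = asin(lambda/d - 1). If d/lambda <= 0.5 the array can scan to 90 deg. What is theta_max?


lambda/d - 1 = 1/0.57500 - 1 = 0.7391304
theta_max = asin(0.7391304) = 47.66 deg

47.66 deg


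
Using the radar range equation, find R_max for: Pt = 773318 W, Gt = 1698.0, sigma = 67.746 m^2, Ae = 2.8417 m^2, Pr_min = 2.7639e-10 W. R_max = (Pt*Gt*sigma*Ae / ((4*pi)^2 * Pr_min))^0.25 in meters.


R^4 = 773318*1698.0*67.746*2.8417 / ((4*pi)^2 * 2.7639e-10) = 5.791828e+18
R_max = 5.791828e+18^0.25 = 49057 m

49057 m


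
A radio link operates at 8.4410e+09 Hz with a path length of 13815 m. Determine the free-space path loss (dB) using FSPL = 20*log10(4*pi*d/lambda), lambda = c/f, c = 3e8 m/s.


lambda = c / f = 3.0000e+08 / 8.4410e+09 = 0.03554081 m
FSPL = 20 * log10(4*pi*13815/0.03554081) = 133.8 dB

133.8 dB


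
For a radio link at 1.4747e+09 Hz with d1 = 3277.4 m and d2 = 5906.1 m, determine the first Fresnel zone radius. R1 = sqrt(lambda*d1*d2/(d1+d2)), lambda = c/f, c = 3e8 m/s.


lambda = c / f = 3.0000e+08 / 1.4747e+09 = 0.2034312 m
R1 = sqrt(0.2034312 * 3277.4 * 5906.1 / (3277.4 + 5906.1)) = 20.71 m

20.71 m


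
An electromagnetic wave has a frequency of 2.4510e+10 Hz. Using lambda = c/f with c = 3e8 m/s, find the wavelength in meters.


lambda = c / f = 3.0000e+08 / 2.4510e+10 = 0.01224 m

0.01224 m


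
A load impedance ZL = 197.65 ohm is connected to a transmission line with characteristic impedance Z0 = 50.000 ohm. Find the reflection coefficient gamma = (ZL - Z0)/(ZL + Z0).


gamma = (197.65 - 50.000) / (197.65 + 50.000) = 0.5962

0.5962


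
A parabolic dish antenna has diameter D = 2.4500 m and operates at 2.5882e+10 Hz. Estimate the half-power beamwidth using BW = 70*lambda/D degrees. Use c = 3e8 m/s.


lambda = c / f = 3.0000e+08 / 2.5882e+10 = 0.01159107 m
BW = 70 * 0.01159107 / 2.4500 = 0.3312 deg

0.3312 deg


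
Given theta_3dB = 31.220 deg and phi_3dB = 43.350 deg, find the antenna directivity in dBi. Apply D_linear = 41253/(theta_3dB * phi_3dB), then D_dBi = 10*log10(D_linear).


D_linear = 41253 / (31.220 * 43.350) = 30.48130
D_dBi = 10 * log10(30.48130) = 14.84 dBi

14.84 dBi


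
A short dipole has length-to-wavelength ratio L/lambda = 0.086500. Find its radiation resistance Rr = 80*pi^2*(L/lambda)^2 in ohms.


Rr = 80 * pi^2 * (0.086500)^2 = 80 * 9.869604 * 7.482250e-03 = 5.908 ohm

5.908 ohm


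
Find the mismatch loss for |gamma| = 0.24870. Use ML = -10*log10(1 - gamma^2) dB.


ML = -10 * log10(1 - 0.24870^2) = -10 * log10(0.93814831) = 0.2773 dB

0.2773 dB


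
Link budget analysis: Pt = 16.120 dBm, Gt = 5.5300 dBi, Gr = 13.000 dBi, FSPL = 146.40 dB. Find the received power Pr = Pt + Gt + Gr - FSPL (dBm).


Pr = 16.120 + 5.5300 + 13.000 - 146.40 = -111.75 dBm

-111.75 dBm


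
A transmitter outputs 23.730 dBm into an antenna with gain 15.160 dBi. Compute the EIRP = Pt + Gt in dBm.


EIRP = Pt + Gt = 23.730 + 15.160 = 38.89 dBm

38.89 dBm


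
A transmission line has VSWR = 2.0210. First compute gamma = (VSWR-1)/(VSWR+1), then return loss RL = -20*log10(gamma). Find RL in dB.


gamma = (2.0210 - 1) / (2.0210 + 1) = 0.3379676
RL = -20 * log10(0.3379676) = 9.422 dB

9.422 dB


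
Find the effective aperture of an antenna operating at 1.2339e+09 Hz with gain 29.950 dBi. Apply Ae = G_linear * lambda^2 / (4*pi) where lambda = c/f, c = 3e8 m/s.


lambda = c / f = 3.0000e+08 / 1.2339e+09 = 0.2431315 m
G_linear = 10^(29.950/10) = 988.5531
Ae = G_linear * lambda^2 / (4*pi) = 988.5531 * 0.2431315^2 / (4*pi) = 4.650 m^2

4.650 m^2


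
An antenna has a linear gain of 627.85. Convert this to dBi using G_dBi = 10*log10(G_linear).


G_dBi = 10 * log10(627.85) = 27.98 dBi

27.98 dBi


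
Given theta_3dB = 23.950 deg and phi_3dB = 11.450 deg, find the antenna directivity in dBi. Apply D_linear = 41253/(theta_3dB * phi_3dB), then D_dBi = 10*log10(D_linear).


D_linear = 41253 / (23.950 * 11.450) = 150.4335
D_dBi = 10 * log10(150.4335) = 21.77 dBi

21.77 dBi


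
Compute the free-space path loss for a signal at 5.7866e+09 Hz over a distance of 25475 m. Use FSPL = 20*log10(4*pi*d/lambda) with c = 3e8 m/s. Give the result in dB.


lambda = c / f = 3.0000e+08 / 5.7866e+09 = 0.05184392 m
FSPL = 20 * log10(4*pi*25475/0.05184392) = 135.8 dB

135.8 dB


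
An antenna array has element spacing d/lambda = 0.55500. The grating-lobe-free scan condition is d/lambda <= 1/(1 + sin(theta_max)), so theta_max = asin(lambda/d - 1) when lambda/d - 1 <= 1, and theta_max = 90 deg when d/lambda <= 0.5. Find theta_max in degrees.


lambda/d - 1 = 1/0.55500 - 1 = 0.8018018
theta_max = asin(0.8018018) = 53.30 deg

53.30 deg


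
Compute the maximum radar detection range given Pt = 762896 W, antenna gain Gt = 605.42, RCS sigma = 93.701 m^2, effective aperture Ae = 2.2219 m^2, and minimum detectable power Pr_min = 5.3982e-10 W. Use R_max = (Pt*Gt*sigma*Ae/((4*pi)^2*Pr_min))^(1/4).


R^4 = 762896*605.42*93.701*2.2219 / ((4*pi)^2 * 5.3982e-10) = 1.128034e+18
R_max = 1.128034e+18^0.25 = 32590 m

32590 m


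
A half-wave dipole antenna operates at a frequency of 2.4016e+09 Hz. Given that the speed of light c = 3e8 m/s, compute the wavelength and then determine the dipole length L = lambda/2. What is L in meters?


lambda = c / f = 3.0000e+08 / 2.4016e+09 = 0.1249167 m
L = lambda / 2 = 0.1249167 / 2 = 0.06246 m

0.06246 m


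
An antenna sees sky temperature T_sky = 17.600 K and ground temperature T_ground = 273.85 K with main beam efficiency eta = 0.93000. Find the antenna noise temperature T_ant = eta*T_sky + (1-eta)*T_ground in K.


T_ant = 0.93000 * 17.600 + (1 - 0.93000) * 273.85 = 35.54 K

35.54 K


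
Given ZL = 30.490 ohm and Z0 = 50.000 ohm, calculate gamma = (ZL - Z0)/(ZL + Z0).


gamma = (30.490 - 50.000) / (30.490 + 50.000) = -0.2424

-0.2424


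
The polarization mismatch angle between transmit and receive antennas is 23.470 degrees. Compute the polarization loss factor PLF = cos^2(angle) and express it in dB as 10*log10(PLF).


PLF_linear = cos^2(23.470 deg) = 0.8413819
PLF_dB = 10 * log10(0.8413819) = -0.7501 dB

-0.7501 dB


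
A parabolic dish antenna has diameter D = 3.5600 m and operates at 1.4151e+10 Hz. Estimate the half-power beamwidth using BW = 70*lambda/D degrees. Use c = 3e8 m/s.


lambda = c / f = 3.0000e+08 / 1.4151e+10 = 0.02119992 m
BW = 70 * 0.02119992 / 3.5600 = 0.4169 deg

0.4169 deg


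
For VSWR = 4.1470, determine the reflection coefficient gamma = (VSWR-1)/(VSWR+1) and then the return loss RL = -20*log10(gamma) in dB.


gamma = (4.1470 - 1) / (4.1470 + 1) = 0.6114241
RL = -20 * log10(0.6114241) = 4.273 dB

4.273 dB


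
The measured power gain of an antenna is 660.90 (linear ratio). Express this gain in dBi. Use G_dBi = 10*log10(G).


G_dBi = 10 * log10(660.90) = 28.20 dBi

28.20 dBi


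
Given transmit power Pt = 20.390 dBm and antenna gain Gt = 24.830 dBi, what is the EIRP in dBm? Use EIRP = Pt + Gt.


EIRP = Pt + Gt = 20.390 + 24.830 = 45.22 dBm

45.22 dBm


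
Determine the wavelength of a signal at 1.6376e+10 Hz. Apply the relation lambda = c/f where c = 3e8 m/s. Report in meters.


lambda = c / f = 3.0000e+08 / 1.6376e+10 = 0.01832 m

0.01832 m


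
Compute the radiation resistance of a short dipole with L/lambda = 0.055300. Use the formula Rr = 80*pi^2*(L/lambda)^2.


Rr = 80 * pi^2 * (0.055300)^2 = 80 * 9.869604 * 3.058090e-03 = 2.415 ohm

2.415 ohm


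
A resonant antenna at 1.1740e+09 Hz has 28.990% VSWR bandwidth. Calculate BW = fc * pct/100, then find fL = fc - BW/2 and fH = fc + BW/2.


BW = 1.1740e+09 * 28.990/100 = 3.403426e+08 Hz
fL = 1.1740e+09 - 3.403426e+08/2 = 1.004e+09 Hz
fH = 1.1740e+09 + 3.403426e+08/2 = 1.344e+09 Hz

BW=3.403e+08 Hz, fL=1.004e+09 Hz, fH=1.344e+09 Hz


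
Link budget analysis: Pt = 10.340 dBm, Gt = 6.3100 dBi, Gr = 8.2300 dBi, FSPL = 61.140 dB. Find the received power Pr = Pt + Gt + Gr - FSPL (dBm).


Pr = 10.340 + 6.3100 + 8.2300 - 61.140 = -36.26 dBm

-36.26 dBm


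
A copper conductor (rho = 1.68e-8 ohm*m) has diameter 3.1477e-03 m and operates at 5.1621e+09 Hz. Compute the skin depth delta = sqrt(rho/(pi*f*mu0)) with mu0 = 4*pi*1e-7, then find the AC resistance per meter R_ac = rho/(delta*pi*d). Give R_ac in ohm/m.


delta = sqrt(1.68e-8 / (pi * 5.1621e+09 * 4*pi*1e-7)) = 9.079492e-07 m
R_ac = 1.68e-8 / (9.079492e-07 * pi * 3.1477e-03) = 1.871 ohm/m

1.871 ohm/m


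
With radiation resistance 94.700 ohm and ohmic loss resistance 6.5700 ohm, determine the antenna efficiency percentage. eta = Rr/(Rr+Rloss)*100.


eta = 94.700 / (94.700 + 6.5700) * 100 = 93.51%

93.51%


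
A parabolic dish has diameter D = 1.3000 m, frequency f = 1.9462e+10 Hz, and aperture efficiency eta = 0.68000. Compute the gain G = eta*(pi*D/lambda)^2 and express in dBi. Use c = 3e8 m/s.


lambda = c / f = 3.0000e+08 / 1.9462e+10 = 0.01541465 m
G_linear = 0.68000 * (pi * 1.3000 / 0.01541465)^2 = 47734.02
G_dBi = 10 * log10(47734.02) = 46.79 dBi

46.79 dBi


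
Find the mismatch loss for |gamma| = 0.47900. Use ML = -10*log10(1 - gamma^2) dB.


ML = -10 * log10(1 - 0.47900^2) = -10 * log10(0.770559) = 1.132 dB

1.132 dB


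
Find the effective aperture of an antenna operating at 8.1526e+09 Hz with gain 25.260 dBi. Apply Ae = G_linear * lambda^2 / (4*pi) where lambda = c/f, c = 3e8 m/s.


lambda = c / f = 3.0000e+08 / 8.1526e+09 = 0.03679808 m
G_linear = 10^(25.260/10) = 335.7376
Ae = G_linear * lambda^2 / (4*pi) = 335.7376 * 0.03679808^2 / (4*pi) = 0.03618 m^2

0.03618 m^2


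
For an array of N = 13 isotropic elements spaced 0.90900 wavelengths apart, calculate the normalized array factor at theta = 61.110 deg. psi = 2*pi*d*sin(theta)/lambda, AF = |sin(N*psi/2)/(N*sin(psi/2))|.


psi = 2*pi*0.90900*sin(61.110 deg) = 5.000623 rad
AF = |sin(13*5.000623/2) / (13*sin(5.000623/2))| = 0.1139

0.1139


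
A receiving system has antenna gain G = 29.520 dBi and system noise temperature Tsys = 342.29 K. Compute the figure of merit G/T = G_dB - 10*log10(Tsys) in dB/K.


G/T = 29.520 - 10*log10(342.29) = 29.520 - 25.34394 = 4.176 dB/K

4.176 dB/K


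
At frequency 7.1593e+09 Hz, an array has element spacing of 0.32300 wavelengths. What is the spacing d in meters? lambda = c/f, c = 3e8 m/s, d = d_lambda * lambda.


lambda = c / f = 3.0000e+08 / 7.1593e+09 = 0.04190354 m
d = 0.32300 * 0.04190354 = 0.01353 m

0.01353 m


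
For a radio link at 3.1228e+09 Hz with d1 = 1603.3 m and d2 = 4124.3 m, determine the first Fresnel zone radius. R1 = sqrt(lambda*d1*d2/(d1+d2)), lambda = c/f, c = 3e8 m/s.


lambda = c / f = 3.0000e+08 / 3.1228e+09 = 0.09606763 m
R1 = sqrt(0.09606763 * 1603.3 * 4124.3 / (1603.3 + 4124.3)) = 10.53 m

10.53 m
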